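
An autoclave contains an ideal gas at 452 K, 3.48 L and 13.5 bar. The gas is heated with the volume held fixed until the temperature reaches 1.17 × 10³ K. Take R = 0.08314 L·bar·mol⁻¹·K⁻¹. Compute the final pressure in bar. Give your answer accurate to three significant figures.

Isochoric, so P/T is constant: V₂ = V₁; P₂ = P₁·(T₂/T₁) = 34.94 bar.

P₂ ≈ 34.9 bar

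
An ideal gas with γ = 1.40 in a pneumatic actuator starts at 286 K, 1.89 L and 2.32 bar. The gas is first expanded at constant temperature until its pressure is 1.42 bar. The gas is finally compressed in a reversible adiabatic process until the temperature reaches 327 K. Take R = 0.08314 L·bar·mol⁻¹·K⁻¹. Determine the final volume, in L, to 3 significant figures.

T constant ⇒ Boyle's law P V = const: T₂ = T₁; V₂ = V₁·(P₁/P₂) = 3.088 L.
Reversible adiabatic, γ = 1.40: P₃ = P₂·(T₃/T₂)^(γ/(γ−1)) = 2.269 bar; V₃ = V₂·(T₂/T₃)^(1/(γ−1)) = 2.209 L.

V₃ ≈ 2.21 L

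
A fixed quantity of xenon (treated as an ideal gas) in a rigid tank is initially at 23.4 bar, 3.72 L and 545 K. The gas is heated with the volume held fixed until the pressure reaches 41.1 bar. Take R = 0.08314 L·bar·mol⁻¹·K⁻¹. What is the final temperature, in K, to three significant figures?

Isochoric, so P/T is constant: V₂ = V₁; T₂ = T₁·(P₂/P₁) = 957.2 K.

T₂ ≈ 957 K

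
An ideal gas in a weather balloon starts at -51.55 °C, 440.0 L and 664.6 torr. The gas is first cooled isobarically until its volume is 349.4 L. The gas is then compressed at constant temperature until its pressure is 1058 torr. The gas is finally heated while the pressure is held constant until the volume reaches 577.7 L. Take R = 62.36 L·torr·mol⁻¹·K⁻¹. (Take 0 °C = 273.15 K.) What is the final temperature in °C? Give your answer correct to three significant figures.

Convert: T₁ = 221.6 K.
P constant ⇒ V ∝ T: P₂ = P₁; T₂ = T₁·(V₂/V₁) = 176.0 K.
Isothermal, so P V is constant: T₃ = T₂; V₃ = V₂·(P₂/P₃) = 219.5 L.
P constant ⇒ V ∝ T: P₄ = P₃; T₄ = T₃·(V₄/V₃) = 463.2 K.

T₄ ≈ 190 °C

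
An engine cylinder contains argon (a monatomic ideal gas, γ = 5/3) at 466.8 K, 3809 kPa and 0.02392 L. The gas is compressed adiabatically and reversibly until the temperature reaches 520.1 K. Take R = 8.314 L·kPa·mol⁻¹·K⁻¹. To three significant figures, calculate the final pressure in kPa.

Reversible adiabatic, γ = 5/3: P₂ = P₁·(T₂/T₁)^(γ/(γ−1)) = 4991 kPa; V₂ = V₁·(T₁/T₂)^(1/(γ−1)) = 0.02034 L.

P₂ ≈ 4.99e+03 kPa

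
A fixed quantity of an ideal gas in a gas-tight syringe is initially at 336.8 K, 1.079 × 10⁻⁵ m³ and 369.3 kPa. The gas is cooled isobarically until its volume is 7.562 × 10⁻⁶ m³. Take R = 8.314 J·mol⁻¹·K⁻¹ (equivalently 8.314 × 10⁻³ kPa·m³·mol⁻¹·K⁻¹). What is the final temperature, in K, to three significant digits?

P constant ⇒ V ∝ T: P₂ = P₁; T₂ = T₁·(V₂/V₁) = 236.0 K.

T₂ ≈ 236 K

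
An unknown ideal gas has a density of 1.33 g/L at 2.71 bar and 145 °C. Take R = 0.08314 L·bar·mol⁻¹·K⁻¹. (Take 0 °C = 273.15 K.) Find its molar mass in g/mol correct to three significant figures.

M ≈ 17.1 g/mol

ρ = PM/(RT) ⇒ M = ρRT/P = (1.33 × 0.08314 × 418.1) / 2.71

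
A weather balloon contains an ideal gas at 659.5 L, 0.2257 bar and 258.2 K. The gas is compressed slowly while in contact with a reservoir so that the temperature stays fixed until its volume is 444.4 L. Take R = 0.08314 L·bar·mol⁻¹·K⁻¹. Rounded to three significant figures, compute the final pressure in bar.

Isothermal, so P V is constant: T₂ = T₁; P₂ = P₁·(V₁/V₂) = 0.3349 bar.

P₂ ≈ 0.335 bar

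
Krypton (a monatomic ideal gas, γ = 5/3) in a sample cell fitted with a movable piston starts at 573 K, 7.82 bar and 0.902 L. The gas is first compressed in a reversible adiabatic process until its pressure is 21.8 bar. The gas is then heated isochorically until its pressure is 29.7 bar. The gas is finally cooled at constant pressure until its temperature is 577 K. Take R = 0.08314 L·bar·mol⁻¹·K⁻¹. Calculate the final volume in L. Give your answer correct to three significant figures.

Reversible adiabatic, γ = 5/3: T₂ = T₁·(P₂/P₁)^((γ−1)/γ) = 863.5 K; V₂ = V₁·(P₁/P₂)^(1/γ) = 0.4876 L.
Isochoric, so P/T is constant: V₃ = V₂; T₃ = T₂·(P₃/P₂) = 1176 K.
Isobaric, so V/T is constant: P₄ = P₃; V₄ = V₃·(T₄/T₃) = 0.2392 L.

V₄ ≈ 0.239 L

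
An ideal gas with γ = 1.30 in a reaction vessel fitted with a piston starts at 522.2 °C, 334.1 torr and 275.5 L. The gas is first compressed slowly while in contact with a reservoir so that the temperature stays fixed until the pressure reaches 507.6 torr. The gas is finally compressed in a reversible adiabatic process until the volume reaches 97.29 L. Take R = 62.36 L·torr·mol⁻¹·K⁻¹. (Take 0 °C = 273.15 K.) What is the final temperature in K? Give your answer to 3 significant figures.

Convert: T₁ = 795.4 K.
Isothermal, so P V is constant: T₂ = T₁; V₂ = V₁·(P₁/P₂) = 181.3 L.
Adiabatic (γ = 1.30), T V^(γ−1) and P V^γ constant: T₃ = T₂·(V₂/V₃)^(γ−1) = 958.7 K; P₃ = P₂·(V₂/V₃)^γ = 1140 torr.

T₃ ≈ 959 K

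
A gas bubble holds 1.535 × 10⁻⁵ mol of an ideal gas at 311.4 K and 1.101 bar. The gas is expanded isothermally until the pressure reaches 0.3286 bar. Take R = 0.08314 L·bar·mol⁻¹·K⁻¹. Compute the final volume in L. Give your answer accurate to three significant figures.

V₂ ≈ 0.00121 L

From PV = nRT: V₁ = nRT₁/P₁ = 0.0003610 L.
T constant ⇒ Boyle's law P V = const: T₂ = T₁; V₂ = V₁·(P₁/P₂) = 0.001209 L.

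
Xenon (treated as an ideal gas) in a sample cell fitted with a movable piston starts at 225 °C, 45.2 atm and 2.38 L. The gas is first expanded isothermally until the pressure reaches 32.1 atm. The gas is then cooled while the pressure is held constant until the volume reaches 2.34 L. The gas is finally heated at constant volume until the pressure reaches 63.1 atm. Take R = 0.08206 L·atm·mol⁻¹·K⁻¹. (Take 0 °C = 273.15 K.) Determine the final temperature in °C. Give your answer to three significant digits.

T₄ ≈ 411 °C

Convert: T₁ = 498.1 K.
T constant ⇒ Boyle's law P V = const: T₂ = T₁; V₂ = V₁·(P₁/P₂) = 3.351 L.
P constant ⇒ V ∝ T: P₃ = P₂; T₃ = T₂·(V₃/V₂) = 347.8 K.
V constant ⇒ P ∝ T: V₄ = V₃; T₄ = T₃·(P₄/P₃) = 683.7 K.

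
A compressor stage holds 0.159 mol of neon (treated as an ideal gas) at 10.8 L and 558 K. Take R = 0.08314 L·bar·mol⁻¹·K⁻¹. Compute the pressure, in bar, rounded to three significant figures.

P ≈ 0.683 bar

PV = nRT ⇒ P = nRT/V = (0.159 × 0.08314 × 558) / 10.8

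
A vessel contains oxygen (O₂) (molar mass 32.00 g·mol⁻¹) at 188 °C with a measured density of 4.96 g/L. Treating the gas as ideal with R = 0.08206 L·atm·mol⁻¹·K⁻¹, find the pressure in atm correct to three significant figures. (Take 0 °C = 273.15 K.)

P ≈ 5.87 atm

ρ = PM/(RT) ⇒ P = ρRT/M = (4.96 × 0.08206 × 461.1) / 32.00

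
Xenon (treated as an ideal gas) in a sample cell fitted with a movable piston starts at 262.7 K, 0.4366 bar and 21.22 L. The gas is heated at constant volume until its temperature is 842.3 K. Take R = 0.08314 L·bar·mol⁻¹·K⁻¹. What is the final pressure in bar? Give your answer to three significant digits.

V constant ⇒ P ∝ T: V₂ = V₁; P₂ = P₁·(T₂/T₁) = 1.400 bar.

P₂ ≈ 1.40 bar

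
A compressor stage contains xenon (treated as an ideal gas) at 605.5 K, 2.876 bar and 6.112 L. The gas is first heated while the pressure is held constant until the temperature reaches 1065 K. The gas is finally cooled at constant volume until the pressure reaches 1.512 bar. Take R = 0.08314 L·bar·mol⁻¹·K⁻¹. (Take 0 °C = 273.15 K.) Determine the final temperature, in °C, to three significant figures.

T₃ ≈ 287 °C

Isobaric, so V/T is constant: P₂ = P₁; V₂ = V₁·(T₂/T₁) = 10.75 L.
V constant ⇒ P ∝ T: V₃ = V₂; T₃ = T₂·(P₃/P₂) = 559.9 K.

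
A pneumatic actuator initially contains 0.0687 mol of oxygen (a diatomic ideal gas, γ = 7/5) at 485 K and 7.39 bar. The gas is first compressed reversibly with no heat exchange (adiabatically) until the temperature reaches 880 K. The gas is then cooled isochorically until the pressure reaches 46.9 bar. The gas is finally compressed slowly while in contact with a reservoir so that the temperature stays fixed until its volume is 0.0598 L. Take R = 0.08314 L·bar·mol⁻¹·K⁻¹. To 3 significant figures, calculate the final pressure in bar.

P₄ ≈ 66.3 bar

From PV = nRT: V₁ = nRT₁/P₁ = 0.3749 L.
Adiabatic (γ = 7/5), T V^(γ−1) and P V^γ constant: P₂ = P₁·(T₂/T₁)^(γ/(γ−1)) = 59.46 bar; V₂ = V₁·(T₁/T₂)^(1/(γ−1)) = 0.08453 L.
Isochoric, so P/T is constant: V₃ = V₂; T₃ = T₂·(P₃/P₂) = 694.1 K.
T constant ⇒ Boyle's law P V = const: T₄ = T₃; P₄ = P₃·(V₃/V₄) = 66.30 bar.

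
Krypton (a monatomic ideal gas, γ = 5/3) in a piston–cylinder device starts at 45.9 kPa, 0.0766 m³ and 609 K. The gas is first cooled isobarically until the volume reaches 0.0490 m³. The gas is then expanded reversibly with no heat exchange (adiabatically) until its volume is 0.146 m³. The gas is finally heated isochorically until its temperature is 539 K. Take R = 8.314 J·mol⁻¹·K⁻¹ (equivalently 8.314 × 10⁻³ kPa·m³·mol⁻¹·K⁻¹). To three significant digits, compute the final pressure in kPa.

P₄ ≈ 21.3 kPa

Isobaric, so V/T is constant: P₂ = P₁; T₂ = T₁·(V₂/V₁) = 389.6 K.
Reversible adiabatic, γ = 5/3: T₃ = T₂·(V₂/V₃)^(γ−1) = 188.1 K; P₃ = P₂·(V₂/V₃)^γ = 7.440 kPa.
Isochoric, so P/T is constant: V₄ = V₃; P₄ = P₃·(T₄/T₃) = 21.31 kPa.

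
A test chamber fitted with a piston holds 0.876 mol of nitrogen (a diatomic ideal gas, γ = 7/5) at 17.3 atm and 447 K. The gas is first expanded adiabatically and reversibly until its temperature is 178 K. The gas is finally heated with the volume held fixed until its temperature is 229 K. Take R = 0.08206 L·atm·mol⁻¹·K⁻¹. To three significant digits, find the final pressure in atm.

P₃ ≈ 0.887 atm

From PV = nRT: V₁ = nRT₁/P₁ = 1.857 L.
Reversible adiabatic, γ = 7/5: P₂ = P₁·(T₂/T₁)^(γ/(γ−1)) = 0.6894 atm; V₂ = V₁·(T₁/T₂)^(1/(γ−1)) = 18.56 L.
V constant ⇒ P ∝ T: V₃ = V₂; P₃ = P₂·(T₃/T₂) = 0.8869 atm.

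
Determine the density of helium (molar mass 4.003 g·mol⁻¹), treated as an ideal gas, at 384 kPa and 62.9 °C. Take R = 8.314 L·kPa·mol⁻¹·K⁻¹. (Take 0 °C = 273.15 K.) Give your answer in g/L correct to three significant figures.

ρ ≈ 0.550 g/L

ρ = PM/(RT) = (384 × 4.003) / (8.314 × 336.0)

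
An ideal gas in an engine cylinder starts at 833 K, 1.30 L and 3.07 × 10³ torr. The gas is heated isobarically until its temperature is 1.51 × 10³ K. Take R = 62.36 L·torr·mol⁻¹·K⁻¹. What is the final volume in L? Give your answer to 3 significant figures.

V₂ ≈ 2.36 L

Isobaric, so V/T is constant: P₂ = P₁; V₂ = V₁·(T₂/T₁) = 2.357 L.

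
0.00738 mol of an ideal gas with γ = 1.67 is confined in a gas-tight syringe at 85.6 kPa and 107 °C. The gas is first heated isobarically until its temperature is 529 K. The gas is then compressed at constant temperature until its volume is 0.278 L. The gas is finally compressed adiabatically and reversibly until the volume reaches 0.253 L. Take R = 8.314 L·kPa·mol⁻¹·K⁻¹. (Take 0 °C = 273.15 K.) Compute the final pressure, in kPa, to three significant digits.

Convert: T₁ = 380.1 K.
From PV = nRT: V₁ = nRT₁/P₁ = 0.2725 L.
P constant ⇒ V ∝ T: P₂ = P₁; V₂ = V₁·(T₂/T₁) = 0.3792 L.
T constant ⇒ Boyle's law P V = const: T₃ = T₂; P₃ = P₂·(V₂/V₃) = 116.8 kPa.
Reversible adiabatic, γ = 1.67: T₄ = T₃·(V₃/V₄)^(γ−1) = 563.5 K; P₄ = P₃·(V₃/V₄)^γ = 136.7 kPa.

P₄ ≈ 137 kPa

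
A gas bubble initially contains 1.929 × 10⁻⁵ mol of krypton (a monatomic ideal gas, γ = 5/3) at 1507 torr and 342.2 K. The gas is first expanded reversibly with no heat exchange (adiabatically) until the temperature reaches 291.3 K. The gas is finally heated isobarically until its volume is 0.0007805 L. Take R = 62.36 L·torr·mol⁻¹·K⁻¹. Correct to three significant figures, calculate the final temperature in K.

T₃ ≈ 654 K

From PV = nRT: V₁ = nRT₁/P₁ = 0.0002732 L.
Adiabatic (γ = 5/3), T V^(γ−1) and P V^γ constant: P₂ = P₁·(T₂/T₁)^(γ/(γ−1)) = 1008 torr; V₂ = V₁·(T₁/T₂)^(1/(γ−1)) = 0.0003478 L.
Isobaric, so V/T is constant: P₃ = P₂; T₃ = T₂·(V₃/V₂) = 653.7 K.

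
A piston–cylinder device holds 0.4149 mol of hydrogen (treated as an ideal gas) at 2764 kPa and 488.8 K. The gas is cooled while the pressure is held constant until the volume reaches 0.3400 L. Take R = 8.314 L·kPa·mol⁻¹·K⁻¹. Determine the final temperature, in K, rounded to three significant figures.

From PV = nRT: V₁ = nRT₁/P₁ = 0.6100 L.
P constant ⇒ V ∝ T: P₂ = P₁; T₂ = T₁·(V₂/V₁) = 272.4 K.

T₂ ≈ 272 K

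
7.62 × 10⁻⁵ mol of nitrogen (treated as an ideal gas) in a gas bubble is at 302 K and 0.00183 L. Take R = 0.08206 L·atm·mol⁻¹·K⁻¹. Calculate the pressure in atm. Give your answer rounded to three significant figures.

P ≈ 1.03 atm

PV = nRT ⇒ P = nRT/V = (7.62e-05 × 0.08206 × 302) / 0.00183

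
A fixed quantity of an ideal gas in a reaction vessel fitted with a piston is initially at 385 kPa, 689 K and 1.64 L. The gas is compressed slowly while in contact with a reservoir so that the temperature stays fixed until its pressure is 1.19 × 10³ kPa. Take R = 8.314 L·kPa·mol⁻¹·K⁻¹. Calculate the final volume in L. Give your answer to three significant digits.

T constant ⇒ Boyle's law P V = const: T₂ = T₁; V₂ = V₁·(P₁/P₂) = 0.5306 L.

V₂ ≈ 0.531 L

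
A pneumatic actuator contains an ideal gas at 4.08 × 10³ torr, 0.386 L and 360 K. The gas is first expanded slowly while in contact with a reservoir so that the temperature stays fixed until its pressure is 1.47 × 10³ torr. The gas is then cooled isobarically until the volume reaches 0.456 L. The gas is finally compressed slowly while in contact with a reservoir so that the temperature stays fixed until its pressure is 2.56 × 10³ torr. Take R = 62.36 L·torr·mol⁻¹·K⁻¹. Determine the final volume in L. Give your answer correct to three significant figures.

V₄ ≈ 0.262 L

Isothermal, so P V is constant: T₂ = T₁; V₂ = V₁·(P₁/P₂) = 1.071 L.
Isobaric, so V/T is constant: P₃ = P₂; T₃ = T₂·(V₃/V₂) = 153.2 K.
Isothermal, so P V is constant: T₄ = T₃; V₄ = V₃·(P₃/P₄) = 0.2618 L.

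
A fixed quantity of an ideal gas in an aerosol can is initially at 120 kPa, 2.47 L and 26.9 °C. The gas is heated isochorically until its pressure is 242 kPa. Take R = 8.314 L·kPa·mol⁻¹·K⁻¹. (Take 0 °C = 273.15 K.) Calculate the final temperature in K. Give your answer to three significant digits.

T₂ ≈ 605 K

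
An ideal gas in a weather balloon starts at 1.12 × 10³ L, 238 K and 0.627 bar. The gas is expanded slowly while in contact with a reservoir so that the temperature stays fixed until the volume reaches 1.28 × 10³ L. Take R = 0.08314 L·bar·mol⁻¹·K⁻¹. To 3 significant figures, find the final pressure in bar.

T constant ⇒ Boyle's law P V = const: T₂ = T₁; P₂ = P₁·(V₁/V₂) = 0.5486 bar.

P₂ ≈ 0.549 bar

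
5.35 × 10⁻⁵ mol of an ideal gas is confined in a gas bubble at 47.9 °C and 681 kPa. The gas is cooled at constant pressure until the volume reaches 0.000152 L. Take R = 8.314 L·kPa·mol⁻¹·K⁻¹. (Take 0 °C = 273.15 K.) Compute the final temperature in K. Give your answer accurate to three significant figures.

T₂ ≈ 233 K

Convert: T₁ = 321.0 K.
From PV = nRT: V₁ = nRT₁/P₁ = 0.0002097 L.
Isobaric, so V/T is constant: P₂ = P₁; T₂ = T₁·(V₂/V₁) = 232.7 K.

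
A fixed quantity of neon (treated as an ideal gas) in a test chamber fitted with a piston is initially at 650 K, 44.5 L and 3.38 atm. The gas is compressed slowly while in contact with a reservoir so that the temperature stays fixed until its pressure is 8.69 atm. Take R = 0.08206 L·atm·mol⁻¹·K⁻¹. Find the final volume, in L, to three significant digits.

T constant ⇒ Boyle's law P V = const: T₂ = T₁; V₂ = V₁·(P₁/P₂) = 17.31 L.

V₂ ≈ 17.3 L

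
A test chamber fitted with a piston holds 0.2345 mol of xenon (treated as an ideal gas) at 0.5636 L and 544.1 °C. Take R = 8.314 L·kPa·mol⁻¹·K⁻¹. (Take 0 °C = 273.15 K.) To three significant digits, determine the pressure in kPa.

P ≈ 2.83e+03 kPa

Convert: T = 817.25 K.
PV = nRT ⇒ P = nRT/V = (0.2345 × 8.314 × 817.25) / 0.5636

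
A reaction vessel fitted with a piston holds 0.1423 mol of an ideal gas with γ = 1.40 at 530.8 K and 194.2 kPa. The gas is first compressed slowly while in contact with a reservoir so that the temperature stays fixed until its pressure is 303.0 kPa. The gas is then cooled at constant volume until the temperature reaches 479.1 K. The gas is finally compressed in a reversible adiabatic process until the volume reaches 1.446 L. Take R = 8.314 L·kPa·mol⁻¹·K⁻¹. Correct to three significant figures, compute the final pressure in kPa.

P₄ ≈ 453 kPa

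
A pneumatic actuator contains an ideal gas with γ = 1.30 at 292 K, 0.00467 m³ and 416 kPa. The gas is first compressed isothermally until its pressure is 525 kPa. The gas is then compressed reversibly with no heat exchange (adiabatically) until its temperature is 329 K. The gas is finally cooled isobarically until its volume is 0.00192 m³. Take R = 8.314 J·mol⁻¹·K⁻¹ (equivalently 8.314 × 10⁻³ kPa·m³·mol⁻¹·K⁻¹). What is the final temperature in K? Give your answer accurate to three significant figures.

T₄ ≈ 254 K

T constant ⇒ Boyle's law P V = const: T₂ = T₁; V₂ = V₁·(P₁/P₂) = 0.003700 m³.
Reversible adiabatic, γ = 1.30: P₃ = P₂·(T₃/T₂)^(γ/(γ−1)) = 880.4 kPa; V₃ = V₂·(T₂/T₃)^(1/(γ−1)) = 0.002486 m³.
Isobaric, so V/T is constant: P₄ = P₃; T₄ = T₃·(V₄/V₃) = 254.1 K.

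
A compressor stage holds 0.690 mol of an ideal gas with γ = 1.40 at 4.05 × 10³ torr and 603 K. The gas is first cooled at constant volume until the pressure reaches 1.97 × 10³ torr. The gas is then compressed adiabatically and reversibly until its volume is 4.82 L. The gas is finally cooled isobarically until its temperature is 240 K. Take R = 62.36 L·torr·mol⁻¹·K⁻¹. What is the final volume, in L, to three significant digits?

V₄ ≈ 3.52 L

From PV = nRT: V₁ = nRT₁/P₁ = 6.406 L.
V constant ⇒ P ∝ T: V₂ = V₁; T₂ = T₁·(P₂/P₁) = 293.3 K.
Reversible adiabatic, γ = 1.40: T₃ = T₂·(V₂/V₃)^(γ−1) = 328.7 K; P₃ = P₂·(V₂/V₃)^γ = 2934 torr.
Isobaric, so V/T is constant: P₄ = P₃; V₄ = V₃·(T₄/T₃) = 3.520 L.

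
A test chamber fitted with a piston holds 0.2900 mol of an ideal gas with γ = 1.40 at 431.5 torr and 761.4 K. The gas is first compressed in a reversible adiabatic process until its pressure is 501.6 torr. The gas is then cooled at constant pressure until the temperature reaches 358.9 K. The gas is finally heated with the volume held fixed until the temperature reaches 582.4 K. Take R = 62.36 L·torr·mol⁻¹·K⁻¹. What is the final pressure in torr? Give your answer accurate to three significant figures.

P₄ ≈ 814 torr

From PV = nRT: V₁ = nRT₁/P₁ = 31.91 L.
Reversible adiabatic, γ = 1.40: T₂ = T₁·(P₂/P₁)^((γ−1)/γ) = 794.9 K; V₂ = V₁·(P₁/P₂)^(1/γ) = 28.66 L.
Isobaric, so V/T is constant: P₃ = P₂; V₃ = V₂·(T₃/T₂) = 12.94 L.
V constant ⇒ P ∝ T: V₄ = V₃; P₄ = P₃·(T₄/T₃) = 814.0 torr.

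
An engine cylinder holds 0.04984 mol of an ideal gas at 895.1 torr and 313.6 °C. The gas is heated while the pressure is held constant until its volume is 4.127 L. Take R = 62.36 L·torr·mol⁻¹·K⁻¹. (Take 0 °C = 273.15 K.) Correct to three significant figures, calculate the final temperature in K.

T₂ ≈ 1.19e+03 K

Convert: T₁ = 586.8 K.
From PV = nRT: V₁ = nRT₁/P₁ = 2.037 L.
Isobaric, so V/T is constant: P₂ = P₁; T₂ = T₁·(V₂/V₁) = 1189 K.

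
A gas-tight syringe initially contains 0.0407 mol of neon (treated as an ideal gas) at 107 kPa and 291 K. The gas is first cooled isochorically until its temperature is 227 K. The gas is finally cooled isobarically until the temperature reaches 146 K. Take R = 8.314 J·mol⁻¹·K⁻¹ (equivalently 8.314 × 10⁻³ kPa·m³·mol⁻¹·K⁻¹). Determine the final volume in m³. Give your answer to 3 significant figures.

V₃ ≈ 0.000592 m³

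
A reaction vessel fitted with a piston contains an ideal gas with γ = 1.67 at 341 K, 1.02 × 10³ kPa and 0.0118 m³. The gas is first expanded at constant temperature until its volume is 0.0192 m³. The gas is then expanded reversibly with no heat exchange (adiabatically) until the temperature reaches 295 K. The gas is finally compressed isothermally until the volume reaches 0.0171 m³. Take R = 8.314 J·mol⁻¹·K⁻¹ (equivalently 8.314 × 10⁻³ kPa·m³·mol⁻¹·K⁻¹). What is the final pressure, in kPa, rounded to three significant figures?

Isothermal, so P V is constant: T₂ = T₁; P₂ = P₁·(V₁/V₂) = 626.9 kPa.
Adiabatic (γ = 1.67), T V^(γ−1) and P V^γ constant: P₃ = P₂·(T₃/T₂)^(γ/(γ−1)) = 436.8 kPa; V₃ = V₂·(T₂/T₃)^(1/(γ−1)) = 0.02384 m³.
Isothermal, so P V is constant: T₄ = T₃; P₄ = P₃·(V₃/V₄) = 608.9 kPa.

P₄ ≈ 609 kPa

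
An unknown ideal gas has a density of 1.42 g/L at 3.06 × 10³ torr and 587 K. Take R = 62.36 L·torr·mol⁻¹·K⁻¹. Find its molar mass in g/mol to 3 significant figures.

M ≈ 17.0 g/mol

ρ = PM/(RT) ⇒ M = ρRT/P = (1.42 × 62.36 × 587.0) / 3.06e+03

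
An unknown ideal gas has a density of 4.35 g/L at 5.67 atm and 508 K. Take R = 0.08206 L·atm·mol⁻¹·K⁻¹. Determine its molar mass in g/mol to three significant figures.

ρ = PM/(RT) ⇒ M = ρRT/P = (4.35 × 0.08206 × 508.0) / 5.67

M ≈ 32.0 g/mol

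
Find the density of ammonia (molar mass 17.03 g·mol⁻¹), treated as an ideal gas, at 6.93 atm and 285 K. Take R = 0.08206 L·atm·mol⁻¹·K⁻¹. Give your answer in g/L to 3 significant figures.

ρ ≈ 5.05 g/L

ρ = PM/(RT) = (6.93 × 17.03) / (0.08206 × 285.0)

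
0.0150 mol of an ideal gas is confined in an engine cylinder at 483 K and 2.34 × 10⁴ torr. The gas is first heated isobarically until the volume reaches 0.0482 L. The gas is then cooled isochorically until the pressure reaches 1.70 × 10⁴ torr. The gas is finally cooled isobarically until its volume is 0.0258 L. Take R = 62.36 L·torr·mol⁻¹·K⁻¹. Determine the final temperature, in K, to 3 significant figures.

T₄ ≈ 469 K

From PV = nRT: V₁ = nRT₁/P₁ = 0.01931 L.
P constant ⇒ V ∝ T: P₂ = P₁; T₂ = T₁·(V₂/V₁) = 1206 K.
Isochoric, so P/T is constant: V₃ = V₂; T₃ = T₂·(P₃/P₂) = 876.0 K.
Isobaric, so V/T is constant: P₄ = P₃; T₄ = T₃·(V₄/V₃) = 468.9 K.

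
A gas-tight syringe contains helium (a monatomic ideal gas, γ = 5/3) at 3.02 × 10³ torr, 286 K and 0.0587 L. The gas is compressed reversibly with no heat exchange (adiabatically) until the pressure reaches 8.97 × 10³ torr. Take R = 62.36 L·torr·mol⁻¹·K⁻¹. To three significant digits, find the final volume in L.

Reversible adiabatic, γ = 5/3: T₂ = T₁·(P₂/P₁)^((γ−1)/γ) = 442.1 K; V₂ = V₁·(P₁/P₂)^(1/γ) = 0.03055 L.

V₂ ≈ 0.0305 L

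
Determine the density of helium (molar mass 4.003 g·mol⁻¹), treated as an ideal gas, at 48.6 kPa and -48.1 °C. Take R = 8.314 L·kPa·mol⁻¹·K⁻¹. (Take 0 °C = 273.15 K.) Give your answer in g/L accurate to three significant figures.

ρ ≈ 0.104 g/L

ρ = PM/(RT) = (48.6 × 4.003) / (8.314 × 225.0)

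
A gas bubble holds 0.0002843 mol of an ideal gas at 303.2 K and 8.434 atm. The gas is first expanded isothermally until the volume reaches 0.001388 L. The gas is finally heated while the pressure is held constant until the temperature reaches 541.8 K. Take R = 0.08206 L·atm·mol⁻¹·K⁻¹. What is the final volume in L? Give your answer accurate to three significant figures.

From PV = nRT: V₁ = nRT₁/P₁ = 0.0008387 L.
Isothermal, so P V is constant: T₂ = T₁; P₂ = P₁·(V₁/V₂) = 5.096 atm.
P constant ⇒ V ∝ T: P₃ = P₂; V₃ = V₂·(T₃/T₂) = 0.002480 L.

V₃ ≈ 0.00248 L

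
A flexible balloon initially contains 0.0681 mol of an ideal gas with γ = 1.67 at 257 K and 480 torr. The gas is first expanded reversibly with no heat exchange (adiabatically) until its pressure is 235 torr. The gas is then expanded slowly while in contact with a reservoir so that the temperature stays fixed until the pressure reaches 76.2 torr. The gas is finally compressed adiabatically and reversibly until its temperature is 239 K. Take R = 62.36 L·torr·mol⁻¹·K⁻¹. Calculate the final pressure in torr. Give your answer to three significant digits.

From PV = nRT: V₁ = nRT₁/P₁ = 2.274 L.
Reversible adiabatic, γ = 1.67: T₂ = T₁·(P₂/P₁)^((γ−1)/γ) = 193.0 K; V₂ = V₁·(P₁/P₂)^(1/γ) = 3.487 L.
Isothermal, so P V is constant: T₃ = T₂; V₃ = V₂·(P₂/P₃) = 10.75 L.
Reversible adiabatic, γ = 1.67: P₄ = P₃·(T₄/T₃)^(γ/(γ−1)) = 129.9 torr; V₄ = V₃·(T₃/T₄)^(1/(γ−1)) = 7.815 L.

P₄ ≈ 130 torr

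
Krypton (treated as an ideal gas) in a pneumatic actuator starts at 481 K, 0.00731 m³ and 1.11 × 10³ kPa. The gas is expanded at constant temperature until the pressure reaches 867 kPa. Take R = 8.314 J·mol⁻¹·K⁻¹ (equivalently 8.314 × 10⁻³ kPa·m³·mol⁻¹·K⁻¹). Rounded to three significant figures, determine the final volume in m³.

Isothermal, so P V is constant: T₂ = T₁; V₂ = V₁·(P₁/P₂) = 0.009359 m³.

V₂ ≈ 0.00936 m³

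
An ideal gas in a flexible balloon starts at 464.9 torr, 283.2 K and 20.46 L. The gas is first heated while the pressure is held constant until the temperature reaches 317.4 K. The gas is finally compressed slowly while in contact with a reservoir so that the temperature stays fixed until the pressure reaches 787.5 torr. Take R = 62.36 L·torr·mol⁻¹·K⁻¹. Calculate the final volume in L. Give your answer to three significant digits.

V₃ ≈ 13.5 L

P constant ⇒ V ∝ T: P₂ = P₁; V₂ = V₁·(T₂/T₁) = 22.93 L.
Isothermal, so P V is constant: T₃ = T₂; V₃ = V₂·(P₂/P₃) = 13.54 L.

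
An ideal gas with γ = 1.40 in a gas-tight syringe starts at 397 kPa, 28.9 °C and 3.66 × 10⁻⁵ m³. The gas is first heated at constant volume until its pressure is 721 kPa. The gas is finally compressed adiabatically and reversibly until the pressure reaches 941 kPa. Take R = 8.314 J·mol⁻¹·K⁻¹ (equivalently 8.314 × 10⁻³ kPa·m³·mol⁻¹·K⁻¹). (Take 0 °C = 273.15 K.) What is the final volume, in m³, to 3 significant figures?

Convert: T₁ = 302.0 K.
Isochoric, so P/T is constant: V₂ = V₁; T₂ = T₁·(P₂/P₁) = 548.6 K.
Reversible adiabatic, γ = 1.40: T₃ = T₂·(P₃/P₂)^((γ−1)/γ) = 591.9 K; V₃ = V₂·(P₂/P₃)^(1/γ) = 3.026e-05 m³.

V₃ ≈ 3.03e-05 m³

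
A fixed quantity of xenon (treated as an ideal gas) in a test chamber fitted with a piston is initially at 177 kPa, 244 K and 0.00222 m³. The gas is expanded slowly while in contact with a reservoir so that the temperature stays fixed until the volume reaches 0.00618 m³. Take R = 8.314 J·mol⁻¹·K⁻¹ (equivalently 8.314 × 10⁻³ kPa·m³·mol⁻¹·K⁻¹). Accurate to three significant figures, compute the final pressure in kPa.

T constant ⇒ Boyle's law P V = const: T₂ = T₁; P₂ = P₁·(V₁/V₂) = 63.58 kPa.

P₂ ≈ 63.6 kPa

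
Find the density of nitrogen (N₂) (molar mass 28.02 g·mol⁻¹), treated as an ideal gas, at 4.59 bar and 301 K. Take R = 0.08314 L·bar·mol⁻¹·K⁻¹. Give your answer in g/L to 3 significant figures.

ρ ≈ 5.14 g/L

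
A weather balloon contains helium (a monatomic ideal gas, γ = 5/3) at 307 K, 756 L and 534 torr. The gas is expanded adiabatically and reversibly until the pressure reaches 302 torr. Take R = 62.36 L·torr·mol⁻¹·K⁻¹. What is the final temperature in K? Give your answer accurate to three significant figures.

T₂ ≈ 244 K

Adiabatic (γ = 5/3), T V^(γ−1) and P V^γ constant: T₂ = T₁·(P₂/P₁)^((γ−1)/γ) = 244.4 K; V₂ = V₁·(P₁/P₂)^(1/γ) = 1064 L.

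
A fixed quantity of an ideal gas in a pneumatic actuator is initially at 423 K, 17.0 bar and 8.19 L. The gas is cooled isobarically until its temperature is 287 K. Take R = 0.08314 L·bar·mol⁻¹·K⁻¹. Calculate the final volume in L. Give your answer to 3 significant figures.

Isobaric, so V/T is constant: P₂ = P₁; V₂ = V₁·(T₂/T₁) = 5.557 L.

V₂ ≈ 5.56 L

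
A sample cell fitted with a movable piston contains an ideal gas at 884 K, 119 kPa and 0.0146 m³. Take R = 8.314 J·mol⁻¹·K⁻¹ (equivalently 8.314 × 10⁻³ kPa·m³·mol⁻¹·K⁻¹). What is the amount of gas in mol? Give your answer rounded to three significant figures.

n ≈ 0.236 mol

PV = nRT ⇒ n = PV/(RT) = (119 × 0.0146) / (8.314 × 10⁻³ × 884)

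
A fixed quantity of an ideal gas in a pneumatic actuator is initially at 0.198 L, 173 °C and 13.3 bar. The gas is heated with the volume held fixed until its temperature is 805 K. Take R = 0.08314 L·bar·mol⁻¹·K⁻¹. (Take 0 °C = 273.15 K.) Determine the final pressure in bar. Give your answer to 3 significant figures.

Convert: T₁ = 446.1 K.
Isochoric, so P/T is constant: V₂ = V₁; P₂ = P₁·(T₂/T₁) = 24.00 bar.

P₂ ≈ 24.0 bar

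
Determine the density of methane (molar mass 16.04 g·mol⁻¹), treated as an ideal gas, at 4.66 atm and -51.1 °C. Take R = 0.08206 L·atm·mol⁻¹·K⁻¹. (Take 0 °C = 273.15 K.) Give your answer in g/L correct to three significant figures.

ρ ≈ 4.10 g/L

ρ = PM/(RT) = (4.66 × 16.04) / (0.08206 × 222.0)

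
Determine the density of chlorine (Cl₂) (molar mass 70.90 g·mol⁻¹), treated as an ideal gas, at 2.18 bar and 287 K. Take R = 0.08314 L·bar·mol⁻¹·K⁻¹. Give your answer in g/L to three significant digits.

ρ ≈ 6.48 g/L

ρ = PM/(RT) = (2.18 × 70.90) / (0.08314 × 287.0)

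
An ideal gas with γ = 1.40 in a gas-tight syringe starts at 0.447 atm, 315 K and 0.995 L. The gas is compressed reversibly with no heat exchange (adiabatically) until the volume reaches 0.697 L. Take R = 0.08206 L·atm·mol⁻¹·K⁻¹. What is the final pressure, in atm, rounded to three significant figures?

P₂ ≈ 0.736 atm

Adiabatic (γ = 1.40), T V^(γ−1) and P V^γ constant: T₂ = T₁·(V₁/V₂)^(γ−1) = 363.2 K; P₂ = P₁·(V₁/V₂)^γ = 0.7358 atm.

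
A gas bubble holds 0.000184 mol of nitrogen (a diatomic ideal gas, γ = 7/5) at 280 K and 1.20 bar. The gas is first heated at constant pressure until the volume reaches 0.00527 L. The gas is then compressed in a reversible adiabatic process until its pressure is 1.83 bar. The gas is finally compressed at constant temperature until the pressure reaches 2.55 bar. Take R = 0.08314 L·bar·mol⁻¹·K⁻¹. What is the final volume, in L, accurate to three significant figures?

V₄ ≈ 0.00280 L

From PV = nRT: V₁ = nRT₁/P₁ = 0.003569 L.
P constant ⇒ V ∝ T: P₂ = P₁; T₂ = T₁·(V₂/V₁) = 413.4 K.
Reversible adiabatic, γ = 7/5: T₃ = T₂·(P₃/P₂)^((γ−1)/γ) = 466.4 K; V₃ = V₂·(P₂/P₃)^(1/γ) = 0.003899 L.
Isothermal, so P V is constant: T₄ = T₃; V₄ = V₃·(P₃/P₄) = 0.002798 L.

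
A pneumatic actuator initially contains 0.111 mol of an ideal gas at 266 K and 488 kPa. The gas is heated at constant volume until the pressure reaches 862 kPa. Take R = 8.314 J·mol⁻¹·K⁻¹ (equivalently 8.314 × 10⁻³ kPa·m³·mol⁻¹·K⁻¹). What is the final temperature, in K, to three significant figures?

T₂ ≈ 470 K

From PV = nRT: V₁ = nRT₁/P₁ = 0.0005030 m³.
V constant ⇒ P ∝ T: V₂ = V₁; T₂ = T₁·(P₂/P₁) = 469.9 K.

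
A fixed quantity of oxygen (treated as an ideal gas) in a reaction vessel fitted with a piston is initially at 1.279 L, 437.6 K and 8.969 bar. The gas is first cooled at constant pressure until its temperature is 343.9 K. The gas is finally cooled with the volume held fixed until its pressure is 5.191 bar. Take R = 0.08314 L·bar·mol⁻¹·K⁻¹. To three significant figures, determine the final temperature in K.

T₃ ≈ 199 K

Isobaric, so V/T is constant: P₂ = P₁; V₂ = V₁·(T₂/T₁) = 1.005 L.
Isochoric, so P/T is constant: V₃ = V₂; T₃ = T₂·(P₃/P₂) = 199.0 K.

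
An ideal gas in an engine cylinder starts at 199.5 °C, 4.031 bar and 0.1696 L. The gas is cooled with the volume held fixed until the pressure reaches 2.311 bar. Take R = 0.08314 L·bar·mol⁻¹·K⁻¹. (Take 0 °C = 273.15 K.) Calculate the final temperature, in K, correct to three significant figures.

T₂ ≈ 271 K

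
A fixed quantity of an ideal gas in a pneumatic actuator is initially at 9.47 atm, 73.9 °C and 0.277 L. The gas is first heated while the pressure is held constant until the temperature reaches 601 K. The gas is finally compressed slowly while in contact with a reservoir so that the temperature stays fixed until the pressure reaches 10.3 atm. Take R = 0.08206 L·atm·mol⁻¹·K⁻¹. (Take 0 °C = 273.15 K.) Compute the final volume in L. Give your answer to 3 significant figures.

Convert: T₁ = 347.0 K.
P constant ⇒ V ∝ T: P₂ = P₁; V₂ = V₁·(T₂/T₁) = 0.4797 L.
T constant ⇒ Boyle's law P V = const: T₃ = T₂; V₃ = V₂·(P₂/P₃) = 0.4410 L.

V₃ ≈ 0.441 L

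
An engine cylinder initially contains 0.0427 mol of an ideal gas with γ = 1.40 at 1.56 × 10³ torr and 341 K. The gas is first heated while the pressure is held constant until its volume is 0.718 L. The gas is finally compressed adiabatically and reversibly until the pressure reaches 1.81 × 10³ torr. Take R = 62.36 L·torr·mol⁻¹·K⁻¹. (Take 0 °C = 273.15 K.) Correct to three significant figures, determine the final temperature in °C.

From PV = nRT: V₁ = nRT₁/P₁ = 0.5821 L.
P constant ⇒ V ∝ T: P₂ = P₁; T₂ = T₁·(V₂/V₁) = 420.6 K.
Reversible adiabatic, γ = 1.40: T₃ = T₂·(P₃/P₂)^((γ−1)/γ) = 438.9 K; V₃ = V₂·(P₂/P₃)^(1/γ) = 0.6457 L.

T₃ ≈ 166 °C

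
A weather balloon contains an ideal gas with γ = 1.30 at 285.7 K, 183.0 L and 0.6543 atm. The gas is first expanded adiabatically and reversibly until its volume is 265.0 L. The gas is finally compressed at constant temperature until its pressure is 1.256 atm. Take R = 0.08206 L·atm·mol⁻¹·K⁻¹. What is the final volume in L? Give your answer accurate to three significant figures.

Adiabatic (γ = 1.30), T V^(γ−1) and P V^γ constant: T₂ = T₁·(V₁/V₂)^(γ−1) = 255.7 K; P₂ = P₁·(V₁/V₂)^γ = 0.4043 atm.
Isothermal, so P V is constant: T₃ = T₂; V₃ = V₂·(P₂/P₃) = 85.31 L.

V₃ ≈ 85.3 L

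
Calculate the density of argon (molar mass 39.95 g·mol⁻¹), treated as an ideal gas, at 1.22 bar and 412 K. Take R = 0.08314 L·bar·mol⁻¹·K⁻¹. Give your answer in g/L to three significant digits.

ρ = PM/(RT) = (1.22 × 39.95) / (0.08314 × 412.0)

ρ ≈ 1.42 g/L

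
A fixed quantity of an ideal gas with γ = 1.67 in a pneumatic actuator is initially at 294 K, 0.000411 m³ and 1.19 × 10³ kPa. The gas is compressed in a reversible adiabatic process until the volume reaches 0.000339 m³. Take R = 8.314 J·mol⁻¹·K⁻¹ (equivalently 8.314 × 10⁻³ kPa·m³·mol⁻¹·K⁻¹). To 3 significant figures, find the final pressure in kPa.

Reversible adiabatic, γ = 1.67: T₂ = T₁·(V₁/V₂)^(γ−1) = 334.5 K; P₂ = P₁·(V₁/V₂)^γ = 1641 kPa.

P₂ ≈ 1.64e+03 kPa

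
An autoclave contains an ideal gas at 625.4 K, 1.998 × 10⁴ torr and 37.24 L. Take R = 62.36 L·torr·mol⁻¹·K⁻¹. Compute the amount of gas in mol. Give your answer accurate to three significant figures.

n ≈ 19.1 mol

PV = nRT ⇒ n = PV/(RT) = (1.998e+04 × 37.24) / (62.36 × 625.4)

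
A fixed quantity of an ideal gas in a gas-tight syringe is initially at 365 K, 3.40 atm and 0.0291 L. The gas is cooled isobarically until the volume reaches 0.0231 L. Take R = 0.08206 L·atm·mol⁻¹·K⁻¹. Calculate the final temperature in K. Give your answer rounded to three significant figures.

Isobaric, so V/T is constant: P₂ = P₁; T₂ = T₁·(V₂/V₁) = 289.7 K.

T₂ ≈ 290 K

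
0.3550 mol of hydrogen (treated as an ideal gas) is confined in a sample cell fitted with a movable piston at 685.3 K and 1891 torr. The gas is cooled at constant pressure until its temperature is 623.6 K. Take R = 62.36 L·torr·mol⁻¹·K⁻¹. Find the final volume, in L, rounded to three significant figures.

From PV = nRT: V₁ = nRT₁/P₁ = 8.023 L.
P constant ⇒ V ∝ T: P₂ = P₁; V₂ = V₁·(T₂/T₁) = 7.300 L.

V₂ ≈ 7.30 L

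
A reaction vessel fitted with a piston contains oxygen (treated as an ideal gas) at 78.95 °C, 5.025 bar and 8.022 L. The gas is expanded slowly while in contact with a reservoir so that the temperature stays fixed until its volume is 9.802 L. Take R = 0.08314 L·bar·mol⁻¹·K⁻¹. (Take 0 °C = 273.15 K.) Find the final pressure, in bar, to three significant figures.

Convert: T₁ = 352.1 K.
T constant ⇒ Boyle's law P V = const: T₂ = T₁; P₂ = P₁·(V₁/V₂) = 4.112 bar.

P₂ ≈ 4.11 bar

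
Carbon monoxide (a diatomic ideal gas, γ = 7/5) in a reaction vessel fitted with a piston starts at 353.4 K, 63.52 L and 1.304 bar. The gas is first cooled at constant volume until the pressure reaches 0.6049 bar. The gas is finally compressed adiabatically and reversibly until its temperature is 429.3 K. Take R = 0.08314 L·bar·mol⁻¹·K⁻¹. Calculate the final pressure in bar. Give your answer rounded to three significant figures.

P₃ ≈ 17.6 bar

V constant ⇒ P ∝ T: V₂ = V₁; T₂ = T₁·(P₂/P₁) = 163.9 K.
Reversible adiabatic, γ = 7/5: P₃ = P₂·(T₃/T₂)^(γ/(γ−1)) = 17.58 bar; V₃ = V₂·(T₂/T₃)^(1/(γ−1)) = 5.724 L.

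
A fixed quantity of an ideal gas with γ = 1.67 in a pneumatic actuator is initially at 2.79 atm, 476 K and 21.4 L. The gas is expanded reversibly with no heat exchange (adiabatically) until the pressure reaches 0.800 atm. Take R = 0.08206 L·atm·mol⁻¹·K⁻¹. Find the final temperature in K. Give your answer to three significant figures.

T₂ ≈ 288 K

Reversible adiabatic, γ = 1.67: T₂ = T₁·(P₂/P₁)^((γ−1)/γ) = 288.4 K; V₂ = V₁·(P₁/P₂)^(1/γ) = 45.21 L.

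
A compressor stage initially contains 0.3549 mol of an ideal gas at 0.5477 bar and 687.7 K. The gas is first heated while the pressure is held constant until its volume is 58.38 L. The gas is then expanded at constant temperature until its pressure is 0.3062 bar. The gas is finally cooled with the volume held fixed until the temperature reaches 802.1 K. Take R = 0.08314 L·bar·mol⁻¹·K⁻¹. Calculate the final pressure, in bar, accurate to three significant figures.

P₄ ≈ 0.227 bar

From PV = nRT: V₁ = nRT₁/P₁ = 37.05 L.
P constant ⇒ V ∝ T: P₂ = P₁; T₂ = T₁·(V₂/V₁) = 1084 K.
T constant ⇒ Boyle's law P V = const: T₃ = T₂; V₃ = V₂·(P₂/P₃) = 104.4 L.
V constant ⇒ P ∝ T: V₄ = V₃; P₄ = P₃·(T₄/T₃) = 0.2266 bar.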